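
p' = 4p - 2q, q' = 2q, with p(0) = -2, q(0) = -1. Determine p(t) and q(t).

Coefficient matrix A = [[4, -2], [0, 2]].
Characteristic polynomial det(A - λI) = λ^2 - 6λ + 8 = 0.
Eigenvalues λ = 4, 2.
For λ=4: (A-λI) row 1 is [0, -2], so an eigenvector is (1, 0).
For λ=2: (A-λI) row 1 is [2, -2], so an eigenvector is (-1, -1).
General solution: C_1e^(4t)(1,0) + C_2e^(2t)(-1,-1).
Applying p(0)=-2, q(0)=-1 gives C_1=-1, C_2=1.

p(t) = -e^(4t) - e^(2t), q(t) = -e^(2t)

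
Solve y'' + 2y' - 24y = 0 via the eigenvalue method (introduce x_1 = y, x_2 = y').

y(t) = C_1e^(-6t) + C_2e^(4t)

Let x_1 = y, x_2 = y'. Then x_1' = x_2 and x_2' = 24x_1 - 2x_2.
A = [[0,1],[24,-2]]; det(A-λI) = λ^2 + 2λ - 24.
Eigenvalues λ = -6, 4 with eigenvectors (1,-6), (1,4).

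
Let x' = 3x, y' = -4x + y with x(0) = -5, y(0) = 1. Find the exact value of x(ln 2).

A = [[3,0],[-4,1]]; eigenvalues λ = 3, 1.
Eigenvectors: (1,-2) for λ=3, (0,-1) for λ=1.
From the initial condition, c_1 = -5, c_2 = 9.
x(ln 2) = (-5)(2^3)(1) + (9)(2^1)(0) = -40.

-40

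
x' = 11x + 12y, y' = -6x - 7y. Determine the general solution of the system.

Coefficient matrix A = [[11, 12], [-6, -7]].
Characteristic polynomial det(A - λI) = λ^2 - 4λ - 5 = 0.
Eigenvalues λ = -1, 5.
For λ=-1: (A-λI) row 1 is [12, 12], so an eigenvector is (1, -1).
For λ=5: (A-λI) row 1 is [6, 12], so an eigenvector is (2, -1).
General solution: c_1e^(-t)(1,-1) + c_2e^(5t)(2,-1).

x(t) = c_1e^(-t) + 2c_2e^(5t), y(t) = -c_1e^(-t) - c_2e^(5t)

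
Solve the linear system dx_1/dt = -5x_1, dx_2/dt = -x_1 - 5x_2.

Coefficient matrix A = [[-5, 0], [-1, -5]].
Characteristic polynomial det(A - λI) = λ^2 + 10λ + 25 = 0.
Single eigenvalue λ = -5 with algebraic multiplicity 2.
Eigenvector v = (0,-1); generalized eigenvector w with (A-λI)w=v is (1,-1).
General solution: e^(-5t)[K_1·v + K_2·(t·v + w)].

x_1(t) = K_2e^(-5t), x_2(t) = -K_1e^(-5t) - K_2te^(-5t) - K_2e^(-5t)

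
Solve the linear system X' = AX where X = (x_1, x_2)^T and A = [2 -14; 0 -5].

x_1(t) = -2K_1e^(-5t) - K_2e^(2t), x_2(t) = -K_1e^(-5t)

Coefficient matrix A = [[2, -14], [0, -5]].
Characteristic polynomial det(A - λI) = λ^2 + 3λ - 10 = 0.
Eigenvalues λ = -5, 2.
For λ=-5: (A-λI) row 1 is [7, -14], so an eigenvector is (-2, -1).
For λ=2: (A-λI) row 1 is [0, -14], so an eigenvector is (-1, 0).
General solution: K_1e^(-5t)(-2,-1) + K_2e^(2t)(-1,0).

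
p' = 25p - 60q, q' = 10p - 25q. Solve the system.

Coefficient matrix A = [[25, -60], [10, -25]].
Characteristic polynomial det(A - λI) = λ^2 - 25 = 0.
Eigenvalues λ = 5, -5.
For λ=5: (A-λI) row 1 is [20, -60], so an eigenvector is (-3, -1).
For λ=-5: (A-λI) row 1 is [30, -60], so an eigenvector is (-2, -1).
General solution: c_1e^(5t)(-3,-1) + c_2e^(-5t)(-2,-1).

p(t) = -3c_1e^(5t) - 2c_2e^(-5t), q(t) = -c_1e^(5t) - c_2e^(-5t)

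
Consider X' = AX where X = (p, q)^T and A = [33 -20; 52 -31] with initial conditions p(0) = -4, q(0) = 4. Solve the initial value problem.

p(t) = -52e^(t)sin(4t) - 4e^(t)cos(4t), q(t) = -84e^(t)sin(4t) + 4e^(t)cos(4t)

Coefficient matrix A = [[33, -20], [52, -31]].
Characteristic polynomial det(A - λI) = λ^2 - 2λ + 17 = 0.
Eigenvalues λ = 1 ± 4i (complex conjugate pair).
For λ=1+4i: an eigenvector is (-2,-3) - i(-1,-2) = (-2 + i, -3 + 2i).
A real fundamental pair from Re and Im of e^((1+4i)t)v: X_1 = e^(t)(cos(4t)·(-2,-3) + sin(4t)·(-1,-2)), X_2 = e^(t)(sin(4t)·(-2,-3) - cos(4t)·(-1,-2)).
General solution: K_1X_1 + K_2X_2.
Applying p(0)=-4, q(0)=4 gives K_1=12, K_2=20.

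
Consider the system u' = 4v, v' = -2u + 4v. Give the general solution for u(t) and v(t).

u(t) = c_1e^(2t)sin(2t) - c_1e^(2t)cos(2t) - c_2e^(2t)sin(2t) - c_2e^(2t)cos(2t), v(t) = c_1e^(2t)sin(2t) - c_2e^(2t)cos(2t)

Coefficient matrix A = [[0, 4], [-2, 4]].
Characteristic polynomial det(A - λI) = λ^2 - 4λ + 8 = 0.
Eigenvalues λ = 2 ± 2i (complex conjugate pair).
For λ=2+2i: an eigenvector is (-1,0) - i(1,1) = (-1 - i, 0 - i).
A real fundamental pair from Re and Im of e^((2+2i)t)v: X_1 = e^(2t)(cos(2t)·(-1,0) + sin(2t)·(1,1)), X_2 = e^(2t)(sin(2t)·(-1,0) - cos(2t)·(1,1)).
General solution: c_1X_1 + c_2X_2.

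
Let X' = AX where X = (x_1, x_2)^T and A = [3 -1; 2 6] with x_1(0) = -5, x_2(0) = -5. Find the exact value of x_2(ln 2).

-400

A = [[3,-1],[2,6]]; eigenvalues λ = 4, 5.
Eigenvectors: (-1,1) for λ=4, (-1,2) for λ=5.
From the initial condition, c_1 = 15, c_2 = -10.
x_2(ln 2) = (15)(2^4)(1) + (-10)(2^5)(2) = -400.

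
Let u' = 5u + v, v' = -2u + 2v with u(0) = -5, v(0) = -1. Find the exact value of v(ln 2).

80

A = [[5,1],[-2,2]]; eigenvalues λ = 3, 4.
Eigenvectors: (1,-2) for λ=3, (-1,1) for λ=4.
From the initial condition, c_1 = 6, c_2 = 11.
v(ln 2) = (6)(2^3)(-2) + (11)(2^4)(1) = 80.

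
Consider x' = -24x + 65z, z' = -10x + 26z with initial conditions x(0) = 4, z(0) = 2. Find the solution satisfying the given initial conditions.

x(t) = 6e^(t)sin(5t) + 4e^(t)cos(5t), z(t) = 2e^(t)sin(5t) + 2e^(t)cos(5t)

Coefficient matrix A = [[-24, 65], [-10, 26]].
Characteristic polynomial det(A - λI) = λ^2 - 2λ + 26 = 0.
Eigenvalues λ = 1 ± 5i (complex conjugate pair).
For λ=1+5i: an eigenvector is (2,1) - i(3,1) = (2 - 3i, 1 - i).
A real fundamental pair from Re and Im of e^((1+5i)t)v: X_1 = e^(t)(cos(5t)·(2,1) + sin(5t)·(3,1)), X_2 = e^(t)(sin(5t)·(2,1) - cos(5t)·(3,1)).
General solution: C_1X_1 + C_2X_2.
Applying x(0)=4, z(0)=2 gives C_1=2, C_2=0.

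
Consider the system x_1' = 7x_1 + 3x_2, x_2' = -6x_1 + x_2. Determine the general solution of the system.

x_1(t) = K_1e^(4t)sin(3t) - K_2e^(4t)cos(3t), x_2(t) = -K_1e^(4t)sin(3t) + K_1e^(4t)cos(3t) + K_2e^(4t)sin(3t) + K_2e^(4t)cos(3t)

Coefficient matrix A = [[7, 3], [-6, 1]].
Characteristic polynomial det(A - λI) = λ^2 - 8λ + 25 = 0.
Eigenvalues λ = 4 ± 3i (complex conjugate pair).
For λ=4+3i: an eigenvector is (0,1) - i(1,-1) = (0 - i, 1 + i).
A real fundamental pair from Re and Im of e^((4+3i)t)v: X_1 = e^(4t)(cos(3t)·(0,1) + sin(3t)·(1,-1)), X_2 = e^(4t)(sin(3t)·(0,1) - cos(3t)·(1,-1)).
General solution: K_1X_1 + K_2X_2.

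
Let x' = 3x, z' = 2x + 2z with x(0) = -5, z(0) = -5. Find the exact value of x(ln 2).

A = [[3,0],[2,2]]; eigenvalues λ = 2, 3.
Eigenvectors: (0,1) for λ=2, (-1,-2) for λ=3.
From the initial condition, c_1 = 5, c_2 = 5.
x(ln 2) = (5)(2^2)(0) + (5)(2^3)(-1) = -40.

-40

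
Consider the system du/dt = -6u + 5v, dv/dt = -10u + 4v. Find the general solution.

u(t) = -C_1e^(-t)cos(5t) - C_2e^(-t)sin(5t), v(t) = C_1e^(-t)sin(5t) - C_1e^(-t)cos(5t) - C_2e^(-t)sin(5t) - C_2e^(-t)cos(5t)

Coefficient matrix A = [[-6, 5], [-10, 4]].
Characteristic polynomial det(A - λI) = λ^2 + 2λ + 26 = 0.
Eigenvalues λ = -1 ± 5i (complex conjugate pair).
For λ=-1+5i: an eigenvector is (-1,-1) - i(0,1) = (-1, -1 - i).
A real fundamental pair from Re and Im of e^((-1+5i)t)v: X_1 = e^(-t)(cos(5t)·(-1,-1) + sin(5t)·(0,1)), X_2 = e^(-t)(sin(5t)·(-1,-1) - cos(5t)·(0,1)).
General solution: C_1X_1 + C_2X_2.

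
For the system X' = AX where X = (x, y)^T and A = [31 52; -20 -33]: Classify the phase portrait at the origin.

stable spiral

A = [[31,52],[-20,-33]]; det(A-λI) = λ^2 + 2λ + 17.
λ = -1 ± 4i: negative real part.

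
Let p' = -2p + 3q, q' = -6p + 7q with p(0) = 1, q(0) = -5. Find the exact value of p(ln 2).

A = [[-2,3],[-6,7]]; eigenvalues λ = 1, 4.
Eigenvectors: (-1,-1) for λ=1, (-1,-2) for λ=4.
From the initial condition, c_1 = -7, c_2 = 6.
p(ln 2) = (-7)(2^1)(-1) + (6)(2^4)(-1) = -82.

-82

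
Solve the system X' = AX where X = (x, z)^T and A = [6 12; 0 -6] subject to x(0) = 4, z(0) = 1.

Coefficient matrix A = [[6, 12], [0, -6]].
Characteristic polynomial det(A - λI) = λ^2 - 36 = 0.
Eigenvalues λ = -6, 6.
For λ=-6: (A-λI) row 1 is [12, 12], so an eigenvector is (-1, 1).
For λ=6: (A-λI) row 1 is [0, 12], so an eigenvector is (-1, 0).
General solution: K_1e^(-6t)(-1,1) + K_2e^(6t)(-1,0).
Applying x(0)=4, z(0)=1 gives K_1=1, K_2=-5.

x(t) = 5e^(6t) - e^(-6t), z(t) = e^(-6t)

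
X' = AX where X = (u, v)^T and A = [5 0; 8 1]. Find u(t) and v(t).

Coefficient matrix A = [[5, 0], [8, 1]].
Characteristic polynomial det(A - λI) = λ^2 - 6λ + 5 = 0.
Eigenvalues λ = 1, 5.
For λ=1: (A-λI) row 1 is [4, 0], so an eigenvector is (0, 1).
For λ=5: (A-λI) row 2 is [8, -4], so an eigenvector is (1, 2).
General solution: K_1e^(t)(0,1) + K_2e^(5t)(1,2).

u(t) = K_2e^(5t), v(t) = K_1e^(t) + 2K_2e^(5t)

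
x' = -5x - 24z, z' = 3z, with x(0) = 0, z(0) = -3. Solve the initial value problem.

Coefficient matrix A = [[-5, -24], [0, 3]].
Characteristic polynomial det(A - λI) = λ^2 + 2λ - 15 = 0.
Eigenvalues λ = 3, -5.
For λ=3: (A-λI) row 1 is [-8, -24], so an eigenvector is (3, -1).
For λ=-5: (A-λI) row 1 is [0, -24], so an eigenvector is (1, 0).
General solution: K_1e^(3t)(3,-1) + K_2e^(-5t)(1,0).
Applying x(0)=0, z(0)=-3 gives K_1=3, K_2=-9.

x(t) = 9e^(3t) - 9e^(-5t), z(t) = -3e^(3t)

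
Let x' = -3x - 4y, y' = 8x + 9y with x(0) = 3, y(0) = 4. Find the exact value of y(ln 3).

A = [[-3,-4],[8,9]]; eigenvalues λ = 1, 5.
Eigenvectors: (1,-1) for λ=1, (-1,2) for λ=5.
From the initial condition, c_1 = 10, c_2 = 7.
y(ln 3) = (10)(3^1)(-1) + (7)(3^5)(2) = 3372.

3372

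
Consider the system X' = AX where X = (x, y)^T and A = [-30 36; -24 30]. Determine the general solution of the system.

Coefficient matrix A = [[-30, 36], [-24, 30]].
Characteristic polynomial det(A - λI) = λ^2 - 36 = 0.
Eigenvalues λ = -6, 6.
For λ=-6: (A-λI) row 1 is [-24, 36], so an eigenvector is (-3, -2).
For λ=6: (A-λI) row 1 is [-36, 36], so an eigenvector is (1, 1).
General solution: K_1e^(-6t)(-3,-2) + K_2e^(6t)(1,1).

x(t) = -3K_1e^(-6t) + K_2e^(6t), y(t) = -2K_1e^(-6t) + K_2e^(6t)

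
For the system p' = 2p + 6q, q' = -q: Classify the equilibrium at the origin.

saddle

A = [[2,6],[0,-1]]; det(A-λI) = λ^2 - λ - 2.
λ = 2, -1: opposite signs.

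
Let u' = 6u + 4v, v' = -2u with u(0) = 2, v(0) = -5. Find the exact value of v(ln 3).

171

A = [[6,4],[-2,0]]; eigenvalues λ = 2, 4.
Eigenvectors: (-1,1) for λ=2, (2,-1) for λ=4.
From the initial condition, c_1 = -8, c_2 = -3.
v(ln 3) = (-8)(3^2)(1) + (-3)(3^4)(-1) = 171.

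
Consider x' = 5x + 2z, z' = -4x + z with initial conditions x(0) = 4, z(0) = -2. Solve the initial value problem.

Coefficient matrix A = [[5, 2], [-4, 1]].
Characteristic polynomial det(A - λI) = λ^2 - 6λ + 13 = 0.
Eigenvalues λ = 3 ± 2i (complex conjugate pair).
For λ=3+2i: an eigenvector is (0,1) - i(1,-1) = (0 - i, 1 + i).
A real fundamental pair from Re and Im of e^((3+2i)t)v: X_1 = e^(3t)(cos(2t)·(0,1) + sin(2t)·(1,-1)), X_2 = e^(3t)(sin(2t)·(0,1) - cos(2t)·(1,-1)).
General solution: C_1X_1 + C_2X_2.
Applying x(0)=4, z(0)=-2 gives C_1=2, C_2=-4.

x(t) = 2e^(3t)sin(2t) + 4e^(3t)cos(2t), z(t) = -6e^(3t)sin(2t) - 2e^(3t)cos(2t)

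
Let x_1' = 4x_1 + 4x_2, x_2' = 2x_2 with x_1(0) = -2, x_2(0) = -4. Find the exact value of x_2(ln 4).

-64

A = [[4,4],[0,2]]; eigenvalues λ = 4, 2.
Eigenvectors: (-1,0) for λ=4, (2,-1) for λ=2.
From the initial condition, c_1 = 10, c_2 = 4.
x_2(ln 4) = (10)(4^4)(0) + (4)(4^2)(-1) = -64.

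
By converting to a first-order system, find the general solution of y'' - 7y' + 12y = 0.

Let x_1 = y, x_2 = y'. Then x_1' = x_2 and x_2' = -12x_1 + 7x_2.
A = [[0,1],[-12,7]]; det(A-λI) = λ^2 - 7λ + 12.
Eigenvalues λ = 3, 4 with eigenvectors (1,3), (1,4).

y(t) = C_1e^(3t) + C_2e^(4t)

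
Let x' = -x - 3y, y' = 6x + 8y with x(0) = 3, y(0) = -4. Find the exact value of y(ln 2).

-72

A = [[-1,-3],[6,8]]; eigenvalues λ = 5, 2.
Eigenvectors: (1,-2) for λ=5, (-1,1) for λ=2.
From the initial condition, c_1 = 1, c_2 = -2.
y(ln 2) = (1)(2^5)(-2) + (-2)(2^2)(1) = -72.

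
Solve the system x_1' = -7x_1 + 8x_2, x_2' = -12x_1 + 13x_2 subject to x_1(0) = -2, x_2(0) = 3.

Coefficient matrix A = [[-7, 8], [-12, 13]].
Characteristic polynomial det(A - λI) = λ^2 - 6λ + 5 = 0.
Eigenvalues λ = 5, 1.
For λ=5: (A-λI) row 1 is [-12, 8], so an eigenvector is (-2, -3).
For λ=1: (A-λI) row 1 is [-8, 8], so an eigenvector is (-1, -1).
General solution: c_1e^(5t)(-2,-3) + c_2e^(t)(-1,-1).
Applying x_1(0)=-2, x_2(0)=3 gives c_1=-5, c_2=12.

x_1(t) = 10e^(5t) - 12e^(t), x_2(t) = 15e^(5t) - 12e^(t)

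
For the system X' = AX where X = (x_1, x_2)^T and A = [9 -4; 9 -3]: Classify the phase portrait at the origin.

unstable improper node

A = [[9,-4],[9,-3]]; det(A-λI) = λ^2 - 6λ + 9.
repeated λ = 3 with a single eigenvector.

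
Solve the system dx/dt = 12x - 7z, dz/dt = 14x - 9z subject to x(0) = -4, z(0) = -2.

x(t) = -6e^(5t) + 2e^(-2t), z(t) = -6e^(5t) + 4e^(-2t)

Coefficient matrix A = [[12, -7], [14, -9]].
Characteristic polynomial det(A - λI) = λ^2 - 3λ - 10 = 0.
Eigenvalues λ = -2, 5.
For λ=-2: (A-λI) row 1 is [14, -7], so an eigenvector is (1, 2).
For λ=5: (A-λI) row 1 is [7, -7], so an eigenvector is (-1, -1).
General solution: C_1e^(-2t)(1,2) + C_2e^(5t)(-1,-1).
Applying x(0)=-4, z(0)=-2 gives C_1=2, C_2=6.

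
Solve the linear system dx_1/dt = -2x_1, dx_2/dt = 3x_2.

x_1(t) = -c_2e^(-2t), x_2(t) = c_1e^(3t)

Coefficient matrix A = [[-2, 0], [0, 3]].
Characteristic polynomial det(A - λI) = λ^2 - λ - 6 = 0.
Eigenvalues λ = 3, -2.
For λ=3: (A-λI) row 1 is [-5, 0], so an eigenvector is (0, 1).
For λ=-2: (A-λI) row 2 is [0, 5], so an eigenvector is (-1, 0).
General solution: c_1e^(3t)(0,1) + c_2e^(-2t)(-1,0).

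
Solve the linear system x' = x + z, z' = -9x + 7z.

x(t) = C_1e^(4t) + C_2te^(4t), z(t) = 3C_1e^(4t) + 3C_2te^(4t) + C_2e^(4t)

Coefficient matrix A = [[1, 1], [-9, 7]].
Characteristic polynomial det(A - λI) = λ^2 - 8λ + 16 = 0.
Single eigenvalue λ = 4 with algebraic multiplicity 2.
Eigenvector v = (1,3); generalized eigenvector w with (A-λI)w=v is (0,1).
General solution: e^(4t)[C_1·v + C_2·(t·v + w)].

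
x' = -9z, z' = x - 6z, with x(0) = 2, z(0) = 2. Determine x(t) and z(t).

x(t) = -12te^(-3t) + 2e^(-3t), z(t) = -4te^(-3t) + 2e^(-3t)

Coefficient matrix A = [[0, -9], [1, -6]].
Characteristic polynomial det(A - λI) = λ^2 + 6λ + 9 = 0.
Single eigenvalue λ = -3 with algebraic multiplicity 2.
Eigenvector v = (-3,-1); generalized eigenvector w with (A-λI)w=v is (-1,0).
General solution: e^(-3t)[C_1·v + C_2·(t·v + w)].
Applying x(0)=2, z(0)=2 gives C_1=-2, C_2=4.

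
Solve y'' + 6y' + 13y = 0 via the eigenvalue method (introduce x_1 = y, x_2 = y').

y(t) = c_1e^(-3t)cos(2t) + c_2e^(-3t)sin(2t)

Let x_1 = y, x_2 = y'. Then x_1' = x_2 and x_2' = -13x_1 - 6x_2.
A = [[0,1],[-13,-6]]; det(A-λI) = λ^2 + 6λ + 13.
Eigenvalues λ = -3 ± 2i.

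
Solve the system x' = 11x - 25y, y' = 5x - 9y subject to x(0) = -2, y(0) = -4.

x(t) = 16e^(t)sin(5t) - 2e^(t)cos(5t), y(t) = 6e^(t)sin(5t) - 4e^(t)cos(5t)

Coefficient matrix A = [[11, -25], [5, -9]].
Characteristic polynomial det(A - λI) = λ^2 - 2λ + 26 = 0.
Eigenvalues λ = 1 ± 5i (complex conjugate pair).
For λ=1+5i: an eigenvector is (2,1) - i(-1,0) = (2 + i, 1).
A real fundamental pair from Re and Im of e^((1+5i)t)v: X_1 = e^(t)(cos(5t)·(2,1) + sin(5t)·(-1,0)), X_2 = e^(t)(sin(5t)·(2,1) - cos(5t)·(-1,0)).
General solution: c_1X_1 + c_2X_2.
Applying x(0)=-2, y(0)=-4 gives c_1=-4, c_2=6.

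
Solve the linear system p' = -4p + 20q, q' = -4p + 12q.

p(t) = -2C_1e^(4t)sin(4t) + C_1e^(4t)cos(4t) + C_2e^(4t)sin(4t) + 2C_2e^(4t)cos(4t), q(t) = -C_1e^(4t)sin(4t) + C_2e^(4t)cos(4t)

Coefficient matrix A = [[-4, 20], [-4, 12]].
Characteristic polynomial det(A - λI) = λ^2 - 8λ + 32 = 0.
Eigenvalues λ = 4 ± 4i (complex conjugate pair).
For λ=4+4i: an eigenvector is (1,0) - i(-2,-1) = (1 + 2i, 0 + i).
A real fundamental pair from Re and Im of e^((4+4i)t)v: X_1 = e^(4t)(cos(4t)·(1,0) + sin(4t)·(-2,-1)), X_2 = e^(4t)(sin(4t)·(1,0) - cos(4t)·(-2,-1)).
General solution: C_1X_1 + C_2X_2.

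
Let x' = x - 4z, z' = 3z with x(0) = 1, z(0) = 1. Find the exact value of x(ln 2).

A = [[1,-4],[0,3]]; eigenvalues λ = 3, 1.
Eigenvectors: (-2,1) for λ=3, (1,0) for λ=1.
From the initial condition, c_1 = 1, c_2 = 3.
x(ln 2) = (1)(2^3)(-2) + (3)(2^1)(1) = -10.

-10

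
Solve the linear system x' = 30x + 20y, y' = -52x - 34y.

x(t) = 2c_1e^(-2t)sin(4t) - c_1e^(-2t)cos(4t) - c_2e^(-2t)sin(4t) - 2c_2e^(-2t)cos(4t), y(t) = -3c_1e^(-2t)sin(4t) + 2c_1e^(-2t)cos(4t) + 2c_2e^(-2t)sin(4t) + 3c_2e^(-2t)cos(4t)

Coefficient matrix A = [[30, 20], [-52, -34]].
Characteristic polynomial det(A - λI) = λ^2 + 4λ + 20 = 0.
Eigenvalues λ = -2 ± 4i (complex conjugate pair).
For λ=-2+4i: an eigenvector is (-1,2) - i(2,-3) = (-1 - 2i, 2 + 3i).
A real fundamental pair from Re and Im of e^((-2+4i)t)v: X_1 = e^(-2t)(cos(4t)·(-1,2) + sin(4t)·(2,-3)), X_2 = e^(-2t)(sin(4t)·(-1,2) - cos(4t)·(2,-3)).
General solution: c_1X_1 + c_2X_2.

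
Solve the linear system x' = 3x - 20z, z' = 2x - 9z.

x(t) = -3c_1e^(-3t)sin(2t) - c_1e^(-3t)cos(2t) - c_2e^(-3t)sin(2t) + 3c_2e^(-3t)cos(2t), z(t) = -c_1e^(-3t)sin(2t) + c_2e^(-3t)cos(2t)

Coefficient matrix A = [[3, -20], [2, -9]].
Characteristic polynomial det(A - λI) = λ^2 + 6λ + 13 = 0.
Eigenvalues λ = -3 ± 2i (complex conjugate pair).
For λ=-3+2i: an eigenvector is (-1,0) - i(-3,-1) = (-1 + 3i, 0 + i).
A real fundamental pair from Re and Im of e^((-3+2i)t)v: X_1 = e^(-3t)(cos(2t)·(-1,0) + sin(2t)·(-3,-1)), X_2 = e^(-3t)(sin(2t)·(-1,0) - cos(2t)·(-3,-1)).
General solution: c_1X_1 + c_2X_2.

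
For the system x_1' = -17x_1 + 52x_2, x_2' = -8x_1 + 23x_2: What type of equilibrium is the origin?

unstable spiral

A = [[-17,52],[-8,23]]; det(A-λI) = λ^2 - 6λ + 25.
λ = 3 ± 4i: positive real part.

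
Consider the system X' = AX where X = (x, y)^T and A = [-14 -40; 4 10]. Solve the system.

Coefficient matrix A = [[-14, -40], [4, 10]].
Characteristic polynomial det(A - λI) = λ^2 + 4λ + 20 = 0.
Eigenvalues λ = -2 ± 4i (complex conjugate pair).
For λ=-2+4i: an eigenvector is (-3,1) - i(-1,0) = (-3 + i, 1).
A real fundamental pair from Re and Im of e^((-2+4i)t)v: X_1 = e^(-2t)(cos(4t)·(-3,1) + sin(4t)·(-1,0)), X_2 = e^(-2t)(sin(4t)·(-3,1) - cos(4t)·(-1,0)).
General solution: C_1X_1 + C_2X_2.

x(t) = -C_1e^(-2t)sin(4t) - 3C_1e^(-2t)cos(4t) - 3C_2e^(-2t)sin(4t) + C_2e^(-2t)cos(4t), y(t) = C_1e^(-2t)cos(4t) + C_2e^(-2t)sin(4t)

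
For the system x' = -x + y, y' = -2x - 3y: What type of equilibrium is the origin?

stable spiral

A = [[-1,1],[-2,-3]]; det(A-λI) = λ^2 + 4λ + 5.
λ = -2 ± i: negative real part.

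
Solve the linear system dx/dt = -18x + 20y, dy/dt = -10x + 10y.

Coefficient matrix A = [[-18, 20], [-10, 10]].
Characteristic polynomial det(A - λI) = λ^2 + 8λ + 20 = 0.
Eigenvalues λ = -4 ± 2i (complex conjugate pair).
For λ=-4+2i: an eigenvector is (3,2) - i(-1,-1) = (3 + i, 2 + i).
A real fundamental pair from Re and Im of e^((-4+2i)t)v: X_1 = e^(-4t)(cos(2t)·(3,2) + sin(2t)·(-1,-1)), X_2 = e^(-4t)(sin(2t)·(3,2) - cos(2t)·(-1,-1)).
General solution: C_1X_1 + C_2X_2.

x(t) = -C_1e^(-4t)sin(2t) + 3C_1e^(-4t)cos(2t) + 3C_2e^(-4t)sin(2t) + C_2e^(-4t)cos(2t), y(t) = -C_1e^(-4t)sin(2t) + 2C_1e^(-4t)cos(2t) + 2C_2e^(-4t)sin(2t) + C_2e^(-4t)cos(2t)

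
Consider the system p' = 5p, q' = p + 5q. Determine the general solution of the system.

p(t) = C_2e^(5t), q(t) = C_1e^(5t) + C_2te^(5t) - 3C_2e^(5t)

Coefficient matrix A = [[5, 0], [1, 5]].
Characteristic polynomial det(A - λI) = λ^2 - 10λ + 25 = 0.
Single eigenvalue λ = 5 with algebraic multiplicity 2.
Eigenvector v = (0,1); generalized eigenvector w with (A-λI)w=v is (1,-3).
General solution: e^(5t)[C_1·v + C_2·(t·v + w)].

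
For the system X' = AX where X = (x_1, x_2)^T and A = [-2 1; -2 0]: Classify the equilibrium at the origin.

A = [[-2,1],[-2,0]]; det(A-λI) = λ^2 + 2λ + 2.
λ = -1 ± i: negative real part.

stable spiral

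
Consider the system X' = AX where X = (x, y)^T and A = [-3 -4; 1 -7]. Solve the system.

Coefficient matrix A = [[-3, -4], [1, -7]].
Characteristic polynomial det(A - λI) = λ^2 + 10λ + 25 = 0.
Single eigenvalue λ = -5 with algebraic multiplicity 2.
Eigenvector v = (-2,-1); generalized eigenvector w with (A-λI)w=v is (3,2).
General solution: e^(-5t)[K_1·v + K_2·(t·v + w)].

x(t) = -2K_1e^(-5t) - 2K_2te^(-5t) + 3K_2e^(-5t), y(t) = -K_1e^(-5t) - K_2te^(-5t) + 2K_2e^(-5t)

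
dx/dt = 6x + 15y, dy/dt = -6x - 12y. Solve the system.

Coefficient matrix A = [[6, 15], [-6, -12]].
Characteristic polynomial det(A - λI) = λ^2 + 6λ + 18 = 0.
Eigenvalues λ = -3 ± 3i (complex conjugate pair).
For λ=-3+3i: an eigenvector is (1,-1) - i(-2,1) = (1 + 2i, -1 - i).
A real fundamental pair from Re and Im of e^((-3+3i)t)v: X_1 = e^(-3t)(cos(3t)·(1,-1) + sin(3t)·(-2,1)), X_2 = e^(-3t)(sin(3t)·(1,-1) - cos(3t)·(-2,1)).
General solution: C_1X_1 + C_2X_2.

x(t) = -2C_1e^(-3t)sin(3t) + C_1e^(-3t)cos(3t) + C_2e^(-3t)sin(3t) + 2C_2e^(-3t)cos(3t), y(t) = C_1e^(-3t)sin(3t) - C_1e^(-3t)cos(3t) - C_2e^(-3t)sin(3t) - C_2e^(-3t)cos(3t)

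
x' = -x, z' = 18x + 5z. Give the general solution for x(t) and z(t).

x(t) = c_1e^(-t), z(t) = -3c_1e^(-t) - c_2e^(5t)

Coefficient matrix A = [[-1, 0], [18, 5]].
Characteristic polynomial det(A - λI) = λ^2 - 4λ - 5 = 0.
Eigenvalues λ = -1, 5.
For λ=-1: (A-λI) row 2 is [18, 6], so an eigenvector is (1, -3).
For λ=5: (A-λI) row 1 is [-6, 0], so an eigenvector is (0, -1).
General solution: c_1e^(-t)(1,-3) + c_2e^(5t)(0,-1).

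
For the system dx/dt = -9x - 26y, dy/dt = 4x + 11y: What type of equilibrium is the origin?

unstable spiral

A = [[-9,-26],[4,11]]; det(A-λI) = λ^2 - 2λ + 5.
λ = 1 ± 2i: positive real part.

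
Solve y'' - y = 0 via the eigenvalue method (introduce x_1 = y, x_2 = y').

Let x_1 = y, x_2 = y'. Then x_1' = x_2 and x_2' = x_1.
A = [[0,1],[1,0]]; det(A-λI) = λ^2 - 1.
Eigenvalues λ = -1, 1 with eigenvectors (1,-1), (1,1).

y(t) = c_1e^(-t) + c_2e^(t)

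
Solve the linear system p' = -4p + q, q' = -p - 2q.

Coefficient matrix A = [[-4, 1], [-1, -2]].
Characteristic polynomial det(A - λI) = λ^2 + 6λ + 9 = 0.
Single eigenvalue λ = -3 with algebraic multiplicity 2.
Eigenvector v = (1,1); generalized eigenvector w with (A-λI)w=v is (-1,0).
General solution: e^(-3t)[c_1·v + c_2·(t·v + w)].

p(t) = c_1e^(-3t) + c_2te^(-3t) - c_2e^(-3t), q(t) = c_1e^(-3t) + c_2te^(-3t)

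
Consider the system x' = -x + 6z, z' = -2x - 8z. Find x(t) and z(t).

Coefficient matrix A = [[-1, 6], [-2, -8]].
Characteristic polynomial det(A - λI) = λ^2 + 9λ + 20 = 0.
Eigenvalues λ = -4, -5.
For λ=-4: (A-λI) row 1 is [3, 6], so an eigenvector is (-2, 1).
For λ=-5: (A-λI) row 1 is [4, 6], so an eigenvector is (-3, 2).
General solution: K_1e^(-4t)(-2,1) + K_2e^(-5t)(-3,2).

x(t) = -2K_1e^(-4t) - 3K_2e^(-5t), z(t) = K_1e^(-4t) + 2K_2e^(-5t)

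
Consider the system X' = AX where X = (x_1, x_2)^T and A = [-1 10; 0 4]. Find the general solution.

Coefficient matrix A = [[-1, 10], [0, 4]].
Characteristic polynomial det(A - λI) = λ^2 - 3λ - 4 = 0.
Eigenvalues λ = -1, 4.
For λ=-1: (A-λI) row 1 is [0, 10], so an eigenvector is (-1, 0).
For λ=4: (A-λI) row 1 is [-5, 10], so an eigenvector is (-2, -1).
General solution: C_1e^(-t)(-1,0) + C_2e^(4t)(-2,-1).

x_1(t) = -C_1e^(-t) - 2C_2e^(4t), x_2(t) = -C_2e^(4t)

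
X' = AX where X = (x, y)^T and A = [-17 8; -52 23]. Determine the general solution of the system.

x(t) = -K_1e^(3t)sin(4t) - K_1e^(3t)cos(4t) - K_2e^(3t)sin(4t) + K_2e^(3t)cos(4t), y(t) = -2K_1e^(3t)sin(4t) - 3K_1e^(3t)cos(4t) - 3K_2e^(3t)sin(4t) + 2K_2e^(3t)cos(4t)

Coefficient matrix A = [[-17, 8], [-52, 23]].
Characteristic polynomial det(A - λI) = λ^2 - 6λ + 25 = 0.
Eigenvalues λ = 3 ± 4i (complex conjugate pair).
For λ=3+4i: an eigenvector is (-1,-3) - i(-1,-2) = (-1 + i, -3 + 2i).
A real fundamental pair from Re and Im of e^((3+4i)t)v: X_1 = e^(3t)(cos(4t)·(-1,-3) + sin(4t)·(-1,-2)), X_2 = e^(3t)(sin(4t)·(-1,-3) - cos(4t)·(-1,-2)).
General solution: K_1X_1 + K_2X_2.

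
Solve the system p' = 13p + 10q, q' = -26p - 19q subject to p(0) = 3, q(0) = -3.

Coefficient matrix A = [[13, 10], [-26, -19]].
Characteristic polynomial det(A - λI) = λ^2 + 6λ + 13 = 0.
Eigenvalues λ = -3 ± 2i (complex conjugate pair).
For λ=-3+2i: an eigenvector is (-2,3) - i(-1,2) = (-2 + i, 3 - 2i).
A real fundamental pair from Re and Im of e^((-3+2i)t)v: X_1 = e^(-3t)(cos(2t)·(-2,3) + sin(2t)·(-1,2)), X_2 = e^(-3t)(sin(2t)·(-2,3) - cos(2t)·(-1,2)).
General solution: K_1X_1 + K_2X_2.
Applying p(0)=3, q(0)=-3 gives K_1=-3, K_2=-3.

p(t) = 9e^(-3t)sin(2t) + 3e^(-3t)cos(2t), q(t) = -15e^(-3t)sin(2t) - 3e^(-3t)cos(2t)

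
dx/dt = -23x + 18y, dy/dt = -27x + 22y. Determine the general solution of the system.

Coefficient matrix A = [[-23, 18], [-27, 22]].
Characteristic polynomial det(A - λI) = λ^2 + λ - 20 = 0.
Eigenvalues λ = -5, 4.
For λ=-5: (A-λI) row 1 is [-18, 18], so an eigenvector is (-1, -1).
For λ=4: (A-λI) row 1 is [-27, 18], so an eigenvector is (-2, -3).
General solution: K_1e^(-5t)(-1,-1) + K_2e^(4t)(-2,-3).

x(t) = -K_1e^(-5t) - 2K_2e^(4t), y(t) = -K_1e^(-5t) - 3K_2e^(4t)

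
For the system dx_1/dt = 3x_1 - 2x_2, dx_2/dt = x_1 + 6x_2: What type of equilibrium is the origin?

A = [[3,-2],[1,6]]; det(A-λI) = λ^2 - 9λ + 20.
λ = 5, 4: both positive.

unstable node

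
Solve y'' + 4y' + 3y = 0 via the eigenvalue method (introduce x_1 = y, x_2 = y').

Let x_1 = y, x_2 = y'. Then x_1' = x_2 and x_2' = -3x_1 - 4x_2.
A = [[0,1],[-3,-4]]; det(A-λI) = λ^2 + 4λ + 3.
Eigenvalues λ = -3, -1 with eigenvectors (1,-3), (1,-1).

y(t) = C_1e^(-3t) + C_2e^(-t)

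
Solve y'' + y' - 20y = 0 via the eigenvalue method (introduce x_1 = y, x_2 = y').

y(t) = K_1e^(-5t) + K_2e^(4t)

Let x_1 = y, x_2 = y'. Then x_1' = x_2 and x_2' = 20x_1 - x_2.
A = [[0,1],[20,-1]]; det(A-λI) = λ^2 + λ - 20.
Eigenvalues λ = -5, 4 with eigenvectors (1,-5), (1,4).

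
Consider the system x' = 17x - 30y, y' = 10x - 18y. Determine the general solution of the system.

Coefficient matrix A = [[17, -30], [10, -18]].
Characteristic polynomial det(A - λI) = λ^2 + λ - 6 = 0.
Eigenvalues λ = -3, 2.
For λ=-3: (A-λI) row 1 is [20, -30], so an eigenvector is (3, 2).
For λ=2: (A-λI) row 1 is [15, -30], so an eigenvector is (-2, -1).
General solution: K_1e^(-3t)(3,2) + K_2e^(2t)(-2,-1).

x(t) = 3K_1e^(-3t) - 2K_2e^(2t), y(t) = 2K_1e^(-3t) - K_2e^(2t)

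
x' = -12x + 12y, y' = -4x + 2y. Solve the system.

x(t) = 2C_1e^(-6t) + 3C_2e^(-4t), y(t) = C_1e^(-6t) + 2C_2e^(-4t)

Coefficient matrix A = [[-12, 12], [-4, 2]].
Characteristic polynomial det(A - λI) = λ^2 + 10λ + 24 = 0.
Eigenvalues λ = -6, -4.
For λ=-6: (A-λI) row 1 is [-6, 12], so an eigenvector is (2, 1).
For λ=-4: (A-λI) row 1 is [-8, 12], so an eigenvector is (3, 2).
General solution: C_1e^(-6t)(2,1) + C_2e^(-4t)(3,2).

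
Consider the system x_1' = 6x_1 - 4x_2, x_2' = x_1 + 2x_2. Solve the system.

Coefficient matrix A = [[6, -4], [1, 2]].
Characteristic polynomial det(A - λI) = λ^2 - 8λ + 16 = 0.
Single eigenvalue λ = 4 with algebraic multiplicity 2.
Eigenvector v = (-2,-1); generalized eigenvector w with (A-λI)w=v is (1,1).
General solution: e^(4t)[C_1·v + C_2·(t·v + w)].

x_1(t) = -2C_1e^(4t) - 2C_2te^(4t) + C_2e^(4t), x_2(t) = -C_1e^(4t) - C_2te^(4t) + C_2e^(4t)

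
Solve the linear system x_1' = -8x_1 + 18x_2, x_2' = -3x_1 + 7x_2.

Coefficient matrix A = [[-8, 18], [-3, 7]].
Characteristic polynomial det(A - λI) = λ^2 + λ - 2 = 0.
Eigenvalues λ = -2, 1.
For λ=-2: (A-λI) row 1 is [-6, 18], so an eigenvector is (-3, -1).
For λ=1: (A-λI) row 1 is [-9, 18], so an eigenvector is (-2, -1).
General solution: c_1e^(-2t)(-3,-1) + c_2e^(t)(-2,-1).

x_1(t) = -3c_1e^(-2t) - 2c_2e^(t), x_2(t) = -c_1e^(-2t) - c_2e^(t)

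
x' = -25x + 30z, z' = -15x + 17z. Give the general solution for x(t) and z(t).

Coefficient matrix A = [[-25, 30], [-15, 17]].
Characteristic polynomial det(A - λI) = λ^2 + 8λ + 25 = 0.
Eigenvalues λ = -4 ± 3i (complex conjugate pair).
For λ=-4+3i: an eigenvector is (3,2) - i(-1,-1) = (3 + i, 2 + i).
A real fundamental pair from Re and Im of e^((-4+3i)t)v: X_1 = e^(-4t)(cos(3t)·(3,2) + sin(3t)·(-1,-1)), X_2 = e^(-4t)(sin(3t)·(3,2) - cos(3t)·(-1,-1)).
General solution: C_1X_1 + C_2X_2.

x(t) = -C_1e^(-4t)sin(3t) + 3C_1e^(-4t)cos(3t) + 3C_2e^(-4t)sin(3t) + C_2e^(-4t)cos(3t), z(t) = -C_1e^(-4t)sin(3t) + 2C_1e^(-4t)cos(3t) + 2C_2e^(-4t)sin(3t) + C_2e^(-4t)cos(3t)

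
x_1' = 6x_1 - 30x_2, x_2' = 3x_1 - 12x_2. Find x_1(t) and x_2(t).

x_1(t) = -3K_1e^(-3t)sin(3t) - K_1e^(-3t)cos(3t) - K_2e^(-3t)sin(3t) + 3K_2e^(-3t)cos(3t), x_2(t) = -K_1e^(-3t)sin(3t) + K_2e^(-3t)cos(3t)

Coefficient matrix A = [[6, -30], [3, -12]].
Characteristic polynomial det(A - λI) = λ^2 + 6λ + 18 = 0.
Eigenvalues λ = -3 ± 3i (complex conjugate pair).
For λ=-3+3i: an eigenvector is (-1,0) - i(-3,-1) = (-1 + 3i, 0 + i).
A real fundamental pair from Re and Im of e^((-3+3i)t)v: X_1 = e^(-3t)(cos(3t)·(-1,0) + sin(3t)·(-3,-1)), X_2 = e^(-3t)(sin(3t)·(-1,0) - cos(3t)·(-3,-1)).
General solution: K_1X_1 + K_2X_2.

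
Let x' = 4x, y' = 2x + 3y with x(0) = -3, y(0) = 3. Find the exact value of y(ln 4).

A = [[4,0],[2,3]]; eigenvalues λ = 3, 4.
Eigenvectors: (0,1) for λ=3, (1,2) for λ=4.
From the initial condition, c_1 = 9, c_2 = -3.
y(ln 4) = (9)(4^3)(1) + (-3)(4^4)(2) = -960.

-960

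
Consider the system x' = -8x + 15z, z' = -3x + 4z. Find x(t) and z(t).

x(t) = C_1e^(-2t)sin(3t) + 2C_1e^(-2t)cos(3t) + 2C_2e^(-2t)sin(3t) - C_2e^(-2t)cos(3t), z(t) = C_1e^(-2t)cos(3t) + C_2e^(-2t)sin(3t)

Coefficient matrix A = [[-8, 15], [-3, 4]].
Characteristic polynomial det(A - λI) = λ^2 + 4λ + 13 = 0.
Eigenvalues λ = -2 ± 3i (complex conjugate pair).
For λ=-2+3i: an eigenvector is (2,1) - i(1,0) = (2 - i, 1).
A real fundamental pair from Re and Im of e^((-2+3i)t)v: X_1 = e^(-2t)(cos(3t)·(2,1) + sin(3t)·(1,0)), X_2 = e^(-2t)(sin(3t)·(2,1) - cos(3t)·(1,0)).
General solution: C_1X_1 + C_2X_2.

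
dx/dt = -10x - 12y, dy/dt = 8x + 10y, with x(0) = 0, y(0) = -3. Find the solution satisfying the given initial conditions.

x(t) = 9e^(2t) - 9e^(-2t), y(t) = -9e^(2t) + 6e^(-2t)

Coefficient matrix A = [[-10, -12], [8, 10]].
Characteristic polynomial det(A - λI) = λ^2 - 4 = 0.
Eigenvalues λ = -2, 2.
For λ=-2: (A-λI) row 1 is [-8, -12], so an eigenvector is (-3, 2).
For λ=2: (A-λI) row 1 is [-12, -12], so an eigenvector is (1, -1).
General solution: K_1e^(-2t)(-3,2) + K_2e^(2t)(1,-1).
Applying x(0)=0, y(0)=-3 gives K_1=3, K_2=9.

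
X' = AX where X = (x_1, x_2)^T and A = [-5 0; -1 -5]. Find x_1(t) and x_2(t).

x_1(t) = C_2e^(-5t), x_2(t) = -C_1e^(-5t) - C_2te^(-5t) - 2C_2e^(-5t)

Coefficient matrix A = [[-5, 0], [-1, -5]].
Characteristic polynomial det(A - λI) = λ^2 + 10λ + 25 = 0.
Single eigenvalue λ = -5 with algebraic multiplicity 2.
Eigenvector v = (0,-1); generalized eigenvector w with (A-λI)w=v is (1,-2).
General solution: e^(-5t)[C_1·v + C_2·(t·v + w)].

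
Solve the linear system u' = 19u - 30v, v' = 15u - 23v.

u(t) = C_1e^(-2t)sin(3t) + 3C_1e^(-2t)cos(3t) + 3C_2e^(-2t)sin(3t) - C_2e^(-2t)cos(3t), v(t) = C_1e^(-2t)sin(3t) + 2C_1e^(-2t)cos(3t) + 2C_2e^(-2t)sin(3t) - C_2e^(-2t)cos(3t)

Coefficient matrix A = [[19, -30], [15, -23]].
Characteristic polynomial det(A - λI) = λ^2 + 4λ + 13 = 0.
Eigenvalues λ = -2 ± 3i (complex conjugate pair).
For λ=-2+3i: an eigenvector is (3,2) - i(1,1) = (3 - i, 2 - i).
A real fundamental pair from Re and Im of e^((-2+3i)t)v: X_1 = e^(-2t)(cos(3t)·(3,2) + sin(3t)·(1,1)), X_2 = e^(-2t)(sin(3t)·(3,2) - cos(3t)·(1,1)).
General solution: C_1X_1 + C_2X_2.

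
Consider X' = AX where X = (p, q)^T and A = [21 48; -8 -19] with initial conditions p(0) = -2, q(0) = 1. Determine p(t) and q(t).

Coefficient matrix A = [[21, 48], [-8, -19]].
Characteristic polynomial det(A - λI) = λ^2 - 2λ - 15 = 0.
Eigenvalues λ = -3, 5.
For λ=-3: (A-λI) row 1 is [24, 48], so an eigenvector is (-2, 1).
For λ=5: (A-λI) row 1 is [16, 48], so an eigenvector is (-3, 1).
General solution: C_1e^(-3t)(-2,1) + C_2e^(5t)(-3,1).
Applying p(0)=-2, q(0)=1 gives C_1=1, C_2=0.

p(t) = -2e^(-3t), q(t) = e^(-3t)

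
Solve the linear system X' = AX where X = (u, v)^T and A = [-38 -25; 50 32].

u(t) = -2c_1e^(-3t)sin(5t) + c_1e^(-3t)cos(5t) + c_2e^(-3t)sin(5t) + 2c_2e^(-3t)cos(5t), v(t) = 3c_1e^(-3t)sin(5t) - c_1e^(-3t)cos(5t) - c_2e^(-3t)sin(5t) - 3c_2e^(-3t)cos(5t)

Coefficient matrix A = [[-38, -25], [50, 32]].
Characteristic polynomial det(A - λI) = λ^2 + 6λ + 34 = 0.
Eigenvalues λ = -3 ± 5i (complex conjugate pair).
For λ=-3+5i: an eigenvector is (1,-1) - i(-2,3) = (1 + 2i, -1 - 3i).
A real fundamental pair from Re and Im of e^((-3+5i)t)v: X_1 = e^(-3t)(cos(5t)·(1,-1) + sin(5t)·(-2,3)), X_2 = e^(-3t)(sin(5t)·(1,-1) - cos(5t)·(-2,3)).
General solution: c_1X_1 + c_2X_2.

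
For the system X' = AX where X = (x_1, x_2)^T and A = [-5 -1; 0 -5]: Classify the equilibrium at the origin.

A = [[-5,-1],[0,-5]]; det(A-λI) = λ^2 + 10λ + 25.
repeated λ = -5 with a single eigenvector.

stable improper node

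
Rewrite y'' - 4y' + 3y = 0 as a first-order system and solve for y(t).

y(t) = K_1e^(3t) + K_2e^(t)

Let x_1 = y, x_2 = y'. Then x_1' = x_2 and x_2' = -3x_1 + 4x_2.
A = [[0,1],[-3,4]]; det(A-λI) = λ^2 - 4λ + 3.
Eigenvalues λ = 3, 1 with eigenvectors (1,3), (1,1).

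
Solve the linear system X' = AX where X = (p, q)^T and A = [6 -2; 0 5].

Coefficient matrix A = [[6, -2], [0, 5]].
Characteristic polynomial det(A - λI) = λ^2 - 11λ + 30 = 0.
Eigenvalues λ = 5, 6.
For λ=5: (A-λI) row 1 is [1, -2], so an eigenvector is (2, 1).
For λ=6: (A-λI) row 1 is [0, -2], so an eigenvector is (-1, 0).
General solution: c_1e^(5t)(2,1) + c_2e^(6t)(-1,0).

p(t) = 2c_1e^(5t) - c_2e^(6t), q(t) = c_1e^(5t)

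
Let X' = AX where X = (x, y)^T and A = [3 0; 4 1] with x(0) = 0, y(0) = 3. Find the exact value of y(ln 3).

9

A = [[3,0],[4,1]]; eigenvalues λ = 1, 3.
Eigenvectors: (0,-1) for λ=1, (-1,-2) for λ=3.
From the initial condition, c_1 = -3, c_2 = 0.
y(ln 3) = (-3)(3^1)(-1) + (0)(3^3)(-2) = 9.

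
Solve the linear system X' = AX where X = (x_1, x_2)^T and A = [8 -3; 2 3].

x_1(t) = 3c_1e^(6t) - c_2e^(5t), x_2(t) = 2c_1e^(6t) - c_2e^(5t)

Coefficient matrix A = [[8, -3], [2, 3]].
Characteristic polynomial det(A - λI) = λ^2 - 11λ + 30 = 0.
Eigenvalues λ = 6, 5.
For λ=6: (A-λI) row 1 is [2, -3], so an eigenvector is (3, 2).
For λ=5: (A-λI) row 1 is [3, -3], so an eigenvector is (-1, -1).
General solution: c_1e^(6t)(3,2) + c_2e^(5t)(-1,-1).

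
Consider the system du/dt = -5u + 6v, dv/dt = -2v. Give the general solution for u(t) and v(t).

u(t) = 2c_1e^(-2t) + c_2e^(-5t), v(t) = c_1e^(-2t)

Coefficient matrix A = [[-5, 6], [0, -2]].
Characteristic polynomial det(A - λI) = λ^2 + 7λ + 10 = 0.
Eigenvalues λ = -2, -5.
For λ=-2: (A-λI) row 1 is [-3, 6], so an eigenvector is (2, 1).
For λ=-5: (A-λI) row 1 is [0, 6], so an eigenvector is (1, 0).
General solution: c_1e^(-2t)(2,1) + c_2e^(-5t)(1,0).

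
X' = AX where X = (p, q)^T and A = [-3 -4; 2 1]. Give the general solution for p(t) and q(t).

p(t) = c_1e^(-t)sin(2t) - c_1e^(-t)cos(2t) - c_2e^(-t)sin(2t) - c_2e^(-t)cos(2t), q(t) = -c_1e^(-t)sin(2t) + c_2e^(-t)cos(2t)

Coefficient matrix A = [[-3, -4], [2, 1]].
Characteristic polynomial det(A - λI) = λ^2 + 2λ + 5 = 0.
Eigenvalues λ = -1 ± 2i (complex conjugate pair).
For λ=-1+2i: an eigenvector is (-1,0) - i(1,-1) = (-1 - i, 0 + i).
A real fundamental pair from Re and Im of e^((-1+2i)t)v: X_1 = e^(-t)(cos(2t)·(-1,0) + sin(2t)·(1,-1)), X_2 = e^(-t)(sin(2t)·(-1,0) - cos(2t)·(1,-1)).
General solution: c_1X_1 + c_2X_2.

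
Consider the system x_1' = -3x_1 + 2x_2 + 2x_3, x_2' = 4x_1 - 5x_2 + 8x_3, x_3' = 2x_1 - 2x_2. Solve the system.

Coefficient matrix A = [[-3, 2, 2], [4, -5, 8], [2, -2, 0]].
det(A - λI) = 0 gives eigenvalues λ = -1, -4, -3.
For λ=-1: eigenvector (1,1,0).
For λ=-4: eigenvector (-2,0,1).
For λ=-3: eigenvector (5,2,-2).
General solution: K_1e^(-t)(1,1,0) + K_2e^(-4t)(-2,0,1) + K_3e^(-3t)(5,2,-2).

x_1(t) = K_1e^(-t) - 2K_2e^(-4t) + 5K_3e^(-3t), x_2(t) = K_1e^(-t) + 2K_3e^(-3t), x_3(t) = K_2e^(-4t) - 2K_3e^(-3t)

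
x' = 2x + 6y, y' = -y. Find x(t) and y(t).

x(t) = -2c_1e^(-t) + c_2e^(2t), y(t) = c_1e^(-t)

Coefficient matrix A = [[2, 6], [0, -1]].
Characteristic polynomial det(A - λI) = λ^2 - λ - 2 = 0.
Eigenvalues λ = -1, 2.
For λ=-1: (A-λI) row 1 is [3, 6], so an eigenvector is (-2, 1).
For λ=2: (A-λI) row 1 is [0, 6], so an eigenvector is (1, 0).
General solution: c_1e^(-t)(-2,1) + c_2e^(2t)(1,0).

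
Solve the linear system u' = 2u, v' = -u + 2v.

u(t) = -c_2e^(2t), v(t) = c_1e^(2t) + c_2te^(2t) + 2c_2e^(2t)

Coefficient matrix A = [[2, 0], [-1, 2]].
Characteristic polynomial det(A - λI) = λ^2 - 4λ + 4 = 0.
Single eigenvalue λ = 2 with algebraic multiplicity 2.
Eigenvector v = (0,1); generalized eigenvector w with (A-λI)w=v is (-1,2).
General solution: e^(2t)[c_1·v + c_2·(t·v + w)].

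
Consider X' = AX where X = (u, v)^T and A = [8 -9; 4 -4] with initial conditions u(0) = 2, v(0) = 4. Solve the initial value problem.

u(t) = -24te^(2t) + 2e^(2t), v(t) = -16te^(2t) + 4e^(2t)

Coefficient matrix A = [[8, -9], [4, -4]].
Characteristic polynomial det(A - λI) = λ^2 - 4λ + 4 = 0.
Single eigenvalue λ = 2 with algebraic multiplicity 2.
Eigenvector v = (-3,-2); generalized eigenvector w with (A-λI)w=v is (-2,-1).
General solution: e^(2t)[c_1·v + c_2·(t·v + w)].
Applying u(0)=2, v(0)=4 gives c_1=-6, c_2=8.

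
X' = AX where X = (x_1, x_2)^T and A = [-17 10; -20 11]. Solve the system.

Coefficient matrix A = [[-17, 10], [-20, 11]].
Characteristic polynomial det(A - λI) = λ^2 + 6λ + 13 = 0.
Eigenvalues λ = -3 ± 2i (complex conjugate pair).
For λ=-3+2i: an eigenvector is (-2,-3) - i(-1,-1) = (-2 + i, -3 + i).
A real fundamental pair from Re and Im of e^((-3+2i)t)v: X_1 = e^(-3t)(cos(2t)·(-2,-3) + sin(2t)·(-1,-1)), X_2 = e^(-3t)(sin(2t)·(-2,-3) - cos(2t)·(-1,-1)).
General solution: C_1X_1 + C_2X_2.

x_1(t) = -C_1e^(-3t)sin(2t) - 2C_1e^(-3t)cos(2t) - 2C_2e^(-3t)sin(2t) + C_2e^(-3t)cos(2t), x_2(t) = -C_1e^(-3t)sin(2t) - 3C_1e^(-3t)cos(2t) - 3C_2e^(-3t)sin(2t) + C_2e^(-3t)cos(2t)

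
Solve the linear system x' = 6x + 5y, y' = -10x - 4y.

Coefficient matrix A = [[6, 5], [-10, -4]].
Characteristic polynomial det(A - λI) = λ^2 - 2λ + 26 = 0.
Eigenvalues λ = 1 ± 5i (complex conjugate pair).
For λ=1+5i: an eigenvector is (0,-1) - i(-1,1) = (0 + i, -1 - i).
A real fundamental pair from Re and Im of e^((1+5i)t)v: X_1 = e^(t)(cos(5t)·(0,-1) + sin(5t)·(-1,1)), X_2 = e^(t)(sin(5t)·(0,-1) - cos(5t)·(-1,1)).
General solution: K_1X_1 + K_2X_2.

x(t) = -K_1e^(t)sin(5t) + K_2e^(t)cos(5t), y(t) = K_1e^(t)sin(5t) - K_1e^(t)cos(5t) - K_2e^(t)sin(5t) - K_2e^(t)cos(5t)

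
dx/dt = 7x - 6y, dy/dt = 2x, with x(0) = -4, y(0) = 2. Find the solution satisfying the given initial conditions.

x(t) = -28e^(4t) + 24e^(3t), y(t) = -14e^(4t) + 16e^(3t)

Coefficient matrix A = [[7, -6], [2, 0]].
Characteristic polynomial det(A - λI) = λ^2 - 7λ + 12 = 0.
Eigenvalues λ = 3, 4.
For λ=3: (A-λI) row 1 is [4, -6], so an eigenvector is (-3, -2).
For λ=4: (A-λI) row 1 is [3, -6], so an eigenvector is (-2, -1).
General solution: K_1e^(3t)(-3,-2) + K_2e^(4t)(-2,-1).
Applying x(0)=-4, y(0)=2 gives K_1=-8, K_2=14.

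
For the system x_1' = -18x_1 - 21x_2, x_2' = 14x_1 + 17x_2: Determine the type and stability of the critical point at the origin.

saddle

A = [[-18,-21],[14,17]]; det(A-λI) = λ^2 + λ - 12.
λ = -4, 3: opposite signs.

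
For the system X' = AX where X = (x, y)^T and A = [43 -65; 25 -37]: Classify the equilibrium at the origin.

A = [[43,-65],[25,-37]]; det(A-λI) = λ^2 - 6λ + 34.
λ = 3 ± 5i: positive real part.

unstable spiral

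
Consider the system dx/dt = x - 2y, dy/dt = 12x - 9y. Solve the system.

Coefficient matrix A = [[1, -2], [12, -9]].
Characteristic polynomial det(A - λI) = λ^2 + 8λ + 15 = 0.
Eigenvalues λ = -5, -3.
For λ=-5: (A-λI) row 1 is [6, -2], so an eigenvector is (-1, -3).
For λ=-3: (A-λI) row 1 is [4, -2], so an eigenvector is (1, 2).
General solution: c_1e^(-5t)(-1,-3) + c_2e^(-3t)(1,2).

x(t) = -c_1e^(-5t) + c_2e^(-3t), y(t) = -3c_1e^(-5t) + 2c_2e^(-3t)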